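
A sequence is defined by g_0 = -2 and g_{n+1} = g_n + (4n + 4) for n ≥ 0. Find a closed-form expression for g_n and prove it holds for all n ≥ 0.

Claim: g_n = 2n^2 + 2n − 2.

Base case: g_0 = -2, and 2·0^2 + 2·0 − 2 = -2.
Assume g_m = 2m^2 + 2m − 2.
Then g_{m+1} = g_m + (4m + 4) = (2m^2 + 2m − 2) + (4m + 4) = 2m^2 + 6m + 2,
and 2·(m+1)^2 + 2·(m+1) − 2 = 2m^2 + 6m + 2.
This completes the inductive step, so g_n = 2n^2 + 2n − 2 for all n ≥ 0.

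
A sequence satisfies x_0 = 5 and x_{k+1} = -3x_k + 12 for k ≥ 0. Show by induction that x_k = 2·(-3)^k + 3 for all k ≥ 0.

Base case: x_0 = 5, and 2·(-3)^0 + 3 = 2 + 3 = 5.
Assume x_m = 2·(-3)^m + 3 for some m ≥ 0.
Then x_{m+1} = -3x_m + 12 = -3·(2·(-3)^m + 3) + 12 = -6·(-3)^m − 9 + 12 = 2·(-3)^{m+1} + 3.
Hence x_k = 2·(-3)^k + 3 for every k ≥ 0, by induction.

x_k = 2·(-3)^k + 3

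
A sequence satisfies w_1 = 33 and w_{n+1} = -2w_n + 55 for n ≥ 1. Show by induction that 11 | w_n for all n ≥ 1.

Base case: w_1 = 33 = 11·3, so 11 | w_1.
Assume 11 | w_k, so w_k = 11t for some integer t.
Then w_{k+1} = -2w_k + 55 = -2·(11t) + 55 = 11(-2t + 5), so 11 | w_{k+1}.
Hence 11 | w_n for every n ≥ 1, by induction.

11 | w_n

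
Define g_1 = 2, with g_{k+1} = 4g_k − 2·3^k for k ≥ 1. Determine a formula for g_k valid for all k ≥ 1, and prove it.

Claim: g_k = -4^k + 2·3^k.

Base case: g_1 = 2, and -4^1 + 2·3^1 = -4 + 6 = 2.
Assume g_m = -4^m + 2·3^m for some m ≥ 1.
Then g_{m+1} = 4g_m − 2·3^m = 4·(-4^m + 2·3^m) − 2·3^m = -4^{m+1} + 8·3^m − 2·3^m = -4^{m+1} + 6·3^m = -4^{m+1} + 2·3^{m+1}.
So the formula holds for m+1, and by induction g_k = -4^k + 2·3^k for all k ≥ 1.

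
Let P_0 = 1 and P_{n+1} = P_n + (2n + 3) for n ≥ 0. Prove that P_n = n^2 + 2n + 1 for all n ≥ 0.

Base case: P_0 = 1, and 0^2 + 2·0 + 1 = 1.
Assume P_k = k^2 + 2k + 1.
Then P_{k+1} = P_k + (2k + 3) = (k^2 + 2k + 1) + (2k + 3) = k^2 + 4k + 4,
and (k+1)^2 + 2·(k+1) + 1 = k^2 + 4k + 4.
This completes the inductive step, so P_n = n^2 + 2n + 1 for all n ≥ 0.

P_n = n^2 + 2n + 1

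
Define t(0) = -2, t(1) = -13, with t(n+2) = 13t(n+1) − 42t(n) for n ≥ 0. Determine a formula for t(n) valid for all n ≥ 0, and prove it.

Claim: t(n) = -6^n − 7^n.

Base cases: t(0) = -2 and -6^0 − 7^0 = -2; t(1) = -13 and -6^1 − 7^1 = -13.
Assume t(j) = -6^j − 7^j for all 0 ≤ j ≤ m, where m ≥ 1.
Then t(m+1) = 13t(m) − 42t(m−1) = 13·(-6^m − 7^m) − 42·(-6^{m−1} − 7^{m−1}) = -(13·6 − 42)6^{m−1} − (13·7 − 42)7^{m−1} = -36·6^{m−1} − 49·7^{m−1} = -6^{m+1} − 7^{m+1}.
So the formula holds for m+1, and by strong induction t(n) = -6^n − 7^n for all n ≥ 0.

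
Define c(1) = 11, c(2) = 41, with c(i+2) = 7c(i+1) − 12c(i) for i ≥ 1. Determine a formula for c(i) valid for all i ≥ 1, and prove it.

Claim: c(i) = 2·4^i + 3^i.

Base cases: c(1) = 11 and 2·4^1 + 3^1 = 11; c(2) = 41 and 2·4^2 + 3^2 = 41.
Assume c(t) = 2·4^t + 3^t for all 1 ≤ t ≤ j, where j ≥ 2.
Then c(j+1) = 7c(j) − 12c(j−1) = 7·(2·4^j + 3^j) − 12·(2·4^{j−1} + 3^{j−1}) = 2·(7·4 − 12)4^{j−1} + (7·3 − 12)3^{j−1} = 32·4^{j−1} + 9·3^{j−1} = 2·4^{j+1} + 3^{j+1}.
By strong induction, c(i) = 2·4^i + 3^i for all i ≥ 1.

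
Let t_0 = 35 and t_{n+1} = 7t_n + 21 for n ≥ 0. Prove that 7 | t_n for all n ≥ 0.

Base case: t_0 = 35 = 7·5, so 7 | t_0.
Assume 7 | t_j, so t_j = 7s for some integer s.
Then t_{j+1} = 7t_j + 21 = 7·(7s) + 21 = 7(7s + 3), so 7 | t_{j+1}.
This completes the inductive step, so 7 | t_n for all n ≥ 0.

7 | t_n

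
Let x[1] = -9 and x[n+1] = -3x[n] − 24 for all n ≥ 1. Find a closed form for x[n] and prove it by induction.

Claim: x[n] = (-3)^n − 6.

Base case: x[1] = -9, and (-3)^1 − 6 = -3 − 6 = -9.
Assume x[j] = (-3)^j − 6 for some j ≥ 1.
Then x[j+1] = -3x[j] − 24 = -3·((-3)^j − 6) − 24 = -3·(-3)^j + 18 − 24 = (-3)^{j+1} − 6.
This completes the inductive step, so x[n] = (-3)^n − 6 for all n ≥ 1.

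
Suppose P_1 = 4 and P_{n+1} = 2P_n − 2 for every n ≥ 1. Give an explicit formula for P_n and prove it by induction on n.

Claim: P_n = 2^n + 2.

Base case: P_1 = 4, and 2^1 + 2 = 2 + 2 = 4.
Assume P_m = 2^m + 2 for some m ≥ 1.
Then P_{m+1} = 2P_m − 2 = 2·(2^m + 2) − 2 = 2^{m+1} + 4 − 2 = 2^{m+1} + 2.
So the formula holds for m+1, and by induction P_n = 2^n + 2 for all n ≥ 1.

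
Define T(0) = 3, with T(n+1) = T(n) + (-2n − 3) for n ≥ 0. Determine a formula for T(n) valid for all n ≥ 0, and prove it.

Claim: T(n) = -n^2 − 2n + 3.

Base case: T(0) = 3, and -0^2 − 2·0 + 3 = 3.
Assume T(j) = -j^2 − 2j + 3.
Then T(j+1) = T(j) + (-2j − 3) = (-j^2 − 2j + 3) + (-2j − 3) = -j^2 − 4j,
and -(j+1)^2 − 2·(j+1) + 3 = -j^2 − 4j.
Hence T(n) = -n^2 − 2n + 3 for every n ≥ 0, by induction.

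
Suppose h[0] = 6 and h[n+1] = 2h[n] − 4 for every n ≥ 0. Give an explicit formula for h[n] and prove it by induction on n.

Claim: h[n] = 2^{n+1} + 4.

Base case: h[0] = 6, and 2^{0+1} + 4 = 2 + 4 = 6.
Assume h[k] = 2^{k+1} + 4 for some k ≥ 0.
Then h[k+1] = 2h[k] − 4 = 2·(2^{k+1} + 4) − 4 = 2^{k+2} + 8 − 4 = 2^{k+2} + 4.
So the formula holds for k+1, and by induction h[n] = 2^{n+1} + 4 for all n ≥ 0.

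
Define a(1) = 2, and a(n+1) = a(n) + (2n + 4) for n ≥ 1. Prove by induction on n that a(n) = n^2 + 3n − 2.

Base case: a(1) = 2, and 1^2 + 3·1 − 2 = 2.
Assume a(k) = k^2 + 3k − 2.
Then a(k+1) = a(k) + (2k + 4) = (k^2 + 3k − 2) + (2k + 4) = k^2 + 5k + 2,
and (k+1)^2 + 3·(k+1) − 2 = k^2 + 5k + 2.
By induction, a(n) = n^2 + 3n − 2 for all n ≥ 1.

a(n) = n^2 + 3n − 2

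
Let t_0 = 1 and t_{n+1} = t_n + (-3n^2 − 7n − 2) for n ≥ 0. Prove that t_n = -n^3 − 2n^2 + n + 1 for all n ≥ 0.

Base case: t_0 = 1, and -0^3 − 2·0^2 + 0 + 1 = 1.
Assume t_j = -j^3 − 2j^2 + j + 1.
Then t_{j+1} = t_j + (-3j^2 − 7j − 2) = (-j^3 − 2j^2 + j + 1) + (-3j^2 − 7j − 2) = -j^3 − 5j^2 − 6j − 1,
and -(j+1)^3 − 2·(j+1)^2 + (j+1) + 1 = -j^3 − 5j^2 − 6j − 1.
This completes the inductive step, so t_n = -n^3 − 2n^2 + n + 1 for all n ≥ 0.

t_n = -n^3 − 2n^2 + n + 1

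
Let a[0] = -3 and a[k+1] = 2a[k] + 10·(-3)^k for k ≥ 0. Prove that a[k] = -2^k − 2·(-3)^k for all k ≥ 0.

Base case: a[0] = -3, and -2^0 − 2·(-3)^0 = -1 − 2 = -3.
Assume a[r] = -2^r − 2·(-3)^r for some r ≥ 0.
Then a[r+1] = 2a[r] + 10·(-3)^r = 2·(-2^r − 2·(-3)^r) + 10·(-3)^r = -2^{r+1} − 4·(-3)^r + 10·(-3)^r = -2^{r+1} + 6·(-3)^r = -2^{r+1} − 2·(-3)^{r+1}.
This completes the inductive step, so a[k] = -2^k − 2·(-3)^k for all k ≥ 0.

a[k] = -2^k − 2·(-3)^k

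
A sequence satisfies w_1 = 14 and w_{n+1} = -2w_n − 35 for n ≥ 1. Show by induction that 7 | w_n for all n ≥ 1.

Base case: w_1 = 14 = 7·2, so 7 | w_1.
Assume 7 | w_m, so w_m = 7t for some integer t.
Then w_{m+1} = -2w_m − 35 = -2·(7t) − 35 = 7(-2t − 5), so 7 | w_{m+1}.
This completes the inductive step, so 7 | w_n for all n ≥ 1.

7 | w_n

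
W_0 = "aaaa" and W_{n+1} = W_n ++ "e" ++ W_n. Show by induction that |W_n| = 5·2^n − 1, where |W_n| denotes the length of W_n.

Base case: |W_0| = 4, and 5·2^0 − 1 = 4.
Assume |W_m| = 5·2^m − 1.
Then |W_{m+1}| = |W_m| + 1 + |W_m| = 2|W_m| + 1 = 2(5·2^m − 1) + 1 = 5·2^{m+1} − 2 + 1 = 5·2^{m+1} − 1.
So the formula holds for m+1, and by induction |W_n| = 5·2^n − 1 for all n ≥ 0.

|W_n| = 5·2^n − 1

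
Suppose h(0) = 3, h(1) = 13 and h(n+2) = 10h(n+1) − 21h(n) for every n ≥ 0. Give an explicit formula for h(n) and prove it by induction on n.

Claim: h(n) = 7^n + 2·3^n.

Base cases: h(0) = 3 and 7^0 + 2·3^0 = 3; h(1) = 13 and 7^1 + 2·3^1 = 13.
Assume h(j) = 7^j + 2·3^j for all 0 ≤ j ≤ m, where m ≥ 1.
Then h(m+1) = 10h(m) − 21h(m−1) = 10·(7^m + 2·3^m) − 21·(7^{m−1} + 2·3^{m−1}) = (10·7 − 21)7^{m−1} + 2·(10·3 − 21)3^{m−1} = 49·7^{m−1} + 18·3^{m−1} = 7^{m+1} + 2·3^{m+1}.
Hence h(n) = 7^n + 2·3^n for every n ≥ 0, by strong induction.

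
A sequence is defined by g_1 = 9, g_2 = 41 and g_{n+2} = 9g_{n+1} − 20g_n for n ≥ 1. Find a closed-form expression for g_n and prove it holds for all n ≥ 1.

Claim: g_n = 5^n + 4^n.

Base cases: g_1 = 9 and 5^1 + 4^1 = 9; g_2 = 41 and 5^2 + 4^2 = 41.
Assume g_j = 5^j + 4^j for all 1 ≤ j ≤ m, where m ≥ 2.
Then g_{m+1} = 9g_m − 20g_{m−1} = 9·(5^m + 4^m) − 20·(5^{m−1} + 4^{m−1}) = (9·5 − 20)5^{m−1} + (9·4 − 20)4^{m−1} = 25·5^{m−1} + 16·4^{m−1} = 5^{m+1} + 4^{m+1}.
By strong induction, g_n = 5^n + 4^n for all n ≥ 1.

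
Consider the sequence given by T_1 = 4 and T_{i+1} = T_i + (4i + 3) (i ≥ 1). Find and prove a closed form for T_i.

Claim: T_i = 2i^2 + i + 1.

Base case: T_1 = 4, and 2·1^2 + 1 + 1 = 4.
Assume T_j = 2j^2 + j + 1.
Then T_{j+1} = T_j + (4j + 3) = (2j^2 + j + 1) + (4j + 3) = 2j^2 + 5j + 4,
and 2·(j+1)^2 + (j+1) + 1 = 2j^2 + 5j + 4.
Hence T_i = 2i^2 + i + 1 for every i ≥ 1, by induction.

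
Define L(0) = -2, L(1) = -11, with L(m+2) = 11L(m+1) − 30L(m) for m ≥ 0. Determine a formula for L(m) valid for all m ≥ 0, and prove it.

Claim: L(m) = -5^m − 6^m.

Base cases: L(0) = -2 and -5^0 − 6^0 = -2; L(1) = -11 and -5^1 − 6^1 = -11.
Assume L(i) = -5^i − 6^i for all 0 ≤ i ≤ j, where j ≥ 1.
Then L(j+1) = 11L(j) − 30L(j−1) = 11·(-5^j − 6^j) − 30·(-5^{j−1} − 6^{j−1}) = -(11·5 − 30)5^{j−1} − (11·6 − 30)6^{j−1} = -25·5^{j−1} − 36·6^{j−1} = -5^{j+1} − 6^{j+1}.
So the formula holds for j+1, and by strong induction L(m) = -5^m − 6^m for all m ≥ 0.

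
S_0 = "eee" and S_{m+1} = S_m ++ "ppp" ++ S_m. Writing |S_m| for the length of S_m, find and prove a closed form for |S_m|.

Claim: |S_m| = 6·2^m − 3.

Base case: |S_0| = 3, and 6·2^0 − 3 = 3.
Assume |S_r| = 6·2^r − 3.
Then |S_{r+1}| = |S_r| + 3 + |S_r| = 2|S_r| + 3 = 2(6·2^r − 3) + 3 = 6·2^{r+1} − 6 + 3 = 6·2^{r+1} − 3.
So the formula holds for r+1, and by induction |S_m| = 6·2^m − 3 for all m ≥ 0.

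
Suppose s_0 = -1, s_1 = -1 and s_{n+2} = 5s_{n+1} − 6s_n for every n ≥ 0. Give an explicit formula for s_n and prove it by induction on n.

Claim: s_n = 3^n − 2·2^n.

Base cases: s_0 = -1 and 3^0 − 2·2^0 = -1; s_1 = -1 and 3^1 − 2·2^1 = -1.
Assume s_j = 3^j − 2·2^j for all 0 ≤ j ≤ m, where m ≥ 1.
Then s_{m+1} = 5s_m − 6s_{m−1} = 5·(3^m − 2·2^m) − 6·(3^{m−1} − 2·2^{m−1}) = (5·3 − 6)3^{m−1} − 2·(5·2 − 6)2^{m−1} = 9·3^{m−1} − 8·2^{m−1} = 3^{m+1} − 2·2^{m+1}.
So the formula holds for m+1, and by strong induction s_n = 3^n − 2·2^n for all n ≥ 0.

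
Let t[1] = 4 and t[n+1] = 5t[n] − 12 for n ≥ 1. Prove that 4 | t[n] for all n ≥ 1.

Base case: t[1] = 4 = 4·1, so 4 | t[1].
Assume 4 | t[k], so t[k] = 4s for some integer s.
Then t[k+1] = 5t[k] − 12 = 5·(4s) − 12 = 4(5s − 3), so 4 | t[k+1].
By induction, 4 | t[n] for all n ≥ 1.

4 | t[n]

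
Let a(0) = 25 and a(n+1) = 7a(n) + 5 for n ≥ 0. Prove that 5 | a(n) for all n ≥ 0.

Base case: a(0) = 25 = 5·5, so 5 | a(0).
Assume 5 | a(m), so a(m) = 5t for some integer t.
Then a(m+1) = 7a(m) + 5 = 7·(5t) + 5 = 5(7t + 1), so 5 | a(m+1).
So the property holds for m+1, and by induction 5 | a(n) for all n ≥ 0.

5 | a(n)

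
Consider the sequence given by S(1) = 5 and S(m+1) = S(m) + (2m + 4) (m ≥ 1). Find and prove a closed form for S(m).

Claim: S(m) = m^2 + 3m + 1.

Base case: S(1) = 5, and 1^2 + 3·1 + 1 = 5.
Assume S(k) = k^2 + 3k + 1.
Then S(k+1) = S(k) + (2k + 4) = (k^2 + 3k + 1) + (2k + 4) = k^2 + 5k + 5,
and (k+1)^2 + 3·(k+1) + 1 = k^2 + 5k + 5.
By induction, S(m) = m^2 + 3m + 1 for all m ≥ 1.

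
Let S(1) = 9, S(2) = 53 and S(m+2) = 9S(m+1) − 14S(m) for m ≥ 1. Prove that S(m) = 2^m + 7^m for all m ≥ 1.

Base cases: S(1) = 9 and 2^1 + 7^1 = 9; S(2) = 53 and 2^2 + 7^2 = 53.
Assume S(i) = 2^i + 7^i for all 1 ≤ i ≤ j, where j ≥ 2.
Then S(j+1) = 9S(j) − 14S(j−1) = 9·(2^j + 7^j) − 14·(2^{j−1} + 7^{j−1}) = (9·2 − 14)2^{j−1} + (9·7 − 14)7^{j−1} = 4·2^{j−1} + 49·7^{j−1} = 2^{j+1} + 7^{j+1}.
Hence S(m) = 2^m + 7^m for every m ≥ 1, by strong induction.

S(m) = 2^m + 7^m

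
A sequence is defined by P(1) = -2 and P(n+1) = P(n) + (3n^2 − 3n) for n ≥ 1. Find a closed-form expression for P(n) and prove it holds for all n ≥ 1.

Claim: P(n) = n^3 − 3n^2 + 2n − 2.

Base case: P(1) = -2, and 1^3 − 3·1^2 + 2·1 − 2 = -2.
Assume P(j) = j^3 − 3j^2 + 2j − 2.
Then P(j+1) = P(j) + (3j^2 − 3j) = (j^3 − 3j^2 + 2j − 2) + (3j^2 − 3j) = j^3 − j − 2,
and (j+1)^3 − 3·(j+1)^2 + 2·(j+1) − 2 = j^3 − j − 2.
This completes the inductive step, so P(n) = n^3 − 3n^2 + 2n − 2 for all n ≥ 1.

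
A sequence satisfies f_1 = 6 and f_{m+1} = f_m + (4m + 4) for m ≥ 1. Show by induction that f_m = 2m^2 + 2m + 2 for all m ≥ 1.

Base case: f_1 = 6, and 2·1^2 + 2·1 + 2 = 6.
Assume f_j = 2j^2 + 2j + 2.
Then f_{j+1} = f_j + (4j + 4) = (2j^2 + 2j + 2) + (4j + 4) = 2j^2 + 6j + 6,
and 2·(j+1)^2 + 2·(j+1) + 2 = 2j^2 + 6j + 6.
Hence f_m = 2m^2 + 2m + 2 for every m ≥ 1, by induction.

f_m = 2m^2 + 2m + 2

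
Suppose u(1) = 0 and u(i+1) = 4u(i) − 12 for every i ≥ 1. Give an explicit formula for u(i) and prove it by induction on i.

Claim: u(i) = -4^i + 4.

Base case: u(1) = 0, and -4^1 + 4 = -4 + 4 = 0.
Assume u(m) = -4^m + 4 for some m ≥ 1.
Then u(m+1) = 4u(m) − 12 = 4·(-4^m + 4) − 12 = -4^{m+1} + 16 − 12 = -4^{m+1} + 4.
By induction, u(i) = -4^i + 4 for all i ≥ 1.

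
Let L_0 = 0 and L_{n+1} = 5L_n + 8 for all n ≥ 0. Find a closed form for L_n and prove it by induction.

Claim: L_n = 2·5^n − 2.

Base case: L_0 = 0, and 2·5^0 − 2 = 2 − 2 = 0.
Assume L_m = 2·5^m − 2 for some m ≥ 0.
Then L_{m+1} = 5L_m + 8 = 5·(2·5^m − 2) + 8 = 10·5^m − 10 + 8 = 2·5^{m+1} − 2.
So the formula holds for m+1, and by induction L_n = 2·5^n − 2 for all n ≥ 0.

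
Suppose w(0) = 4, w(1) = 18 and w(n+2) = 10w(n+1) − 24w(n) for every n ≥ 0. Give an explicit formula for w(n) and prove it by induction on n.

Claim: w(n) = 3·4^n + 6^n.

Base cases: w(0) = 4 and 3·4^0 + 6^0 = 4; w(1) = 18 and 3·4^1 + 6^1 = 18.
Assume w(j) = 3·4^j + 6^j for all 0 ≤ j ≤ k, where k ≥ 1.
Then w(k+1) = 10w(k) − 24w(k−1) = 10·(3·4^k + 6^k) − 24·(3·4^{k−1} + 6^{k−1}) = 3·(10·4 − 24)4^{k−1} + (10·6 − 24)6^{k−1} = 48·4^{k−1} + 36·6^{k−1} = 3·4^{k+1} + 6^{k+1}.
By strong induction, w(n) = 3·4^n + 6^n for all n ≥ 0.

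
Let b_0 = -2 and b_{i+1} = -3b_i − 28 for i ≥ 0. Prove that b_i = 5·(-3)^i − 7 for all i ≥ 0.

Base case: b_0 = -2, and 5·(-3)^0 − 7 = 5 − 7 = -2.
Assume b_r = 5·(-3)^r − 7 for some r ≥ 0.
Then b_{r+1} = -3b_r − 28 = -3·(5·(-3)^r − 7) − 28 = -15·(-3)^r + 21 − 28 = 5·(-3)^{r+1} − 7.
This completes the inductive step, so b_i = 5·(-3)^i − 7 for all i ≥ 0.

b_i = 5·(-3)^i − 7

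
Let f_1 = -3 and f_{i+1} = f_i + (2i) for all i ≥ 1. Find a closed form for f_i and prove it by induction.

Claim: f_i = i^2 − i − 3.

Base case: f_1 = -3, and 1^2 − 1 − 3 = -3.
Assume f_m = m^2 − m − 3.
Then f_{m+1} = f_m + (2m) = (m^2 − m − 3) + (2m) = m^2 + m − 3,
and (m+1)^2 − (m+1) − 3 = m^2 + m − 3.
Hence f_i = i^2 − i − 3 for every i ≥ 1, by induction.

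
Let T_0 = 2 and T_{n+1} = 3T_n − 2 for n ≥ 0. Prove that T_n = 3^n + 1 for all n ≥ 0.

Base case: T_0 = 2, and 3^0 + 1 = 1 + 1 = 2.
Assume T_j = 3^j + 1 for some j ≥ 0.
Then T_{j+1} = 3T_j − 2 = 3·(3^j + 1) − 2 = 3^{j+1} + 3 − 2 = 3^{j+1} + 1.
So the formula holds for j+1, and by induction T_n = 3^n + 1 for all n ≥ 0.

T_n = 3^n + 1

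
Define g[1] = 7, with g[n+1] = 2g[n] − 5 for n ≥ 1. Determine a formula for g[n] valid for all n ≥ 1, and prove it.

Claim: g[n] = 2^n + 5.

Base case: g[1] = 7, and 2^1 + 5 = 2 + 5 = 7.
Assume g[m] = 2^m + 5 for some m ≥ 1.
Then g[m+1] = 2g[m] − 5 = 2·(2^m + 5) − 5 = 2^{m+1} + 10 − 5 = 2^{m+1} + 5.
Hence g[n] = 2^n + 5 for every n ≥ 1, by induction.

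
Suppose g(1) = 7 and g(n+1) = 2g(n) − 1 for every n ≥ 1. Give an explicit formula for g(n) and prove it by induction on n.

Claim: g(n) = 3·2^n + 1.

Base case: g(1) = 7, and 3·2^1 + 1 = 6 + 1 = 7.
Assume g(r) = 3·2^r + 1 for some r ≥ 1.
Then g(r+1) = 2g(r) − 1 = 2·(3·2^r + 1) − 1 = 6·2^r + 2 − 1 = 3·2^{r+1} + 1.
By induction, g(n) = 3·2^n + 1 for all n ≥ 1.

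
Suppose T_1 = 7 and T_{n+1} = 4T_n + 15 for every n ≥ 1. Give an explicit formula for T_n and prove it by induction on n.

Claim: T_n = 3·4^n − 5.

Base case: T_1 = 7, and 3·4^1 − 5 = 12 − 5 = 7.
Assume T_j = 3·4^j − 5 for some j ≥ 1.
Then T_{j+1} = 4T_j + 15 = 4·(3·4^j − 5) + 15 = 12·4^j − 20 + 15 = 3·4^{j+1} − 5.
So the formula holds for j+1, and by induction T_n = 3·4^n − 5 for all n ≥ 1.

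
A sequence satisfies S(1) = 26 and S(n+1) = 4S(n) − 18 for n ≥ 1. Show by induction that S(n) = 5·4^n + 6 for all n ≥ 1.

Base case: S(1) = 26, and 5·4^1 + 6 = 20 + 6 = 26.
Assume S(m) = 5·4^m + 6 for some m ≥ 1.
Then S(m+1) = 4S(m) − 18 = 4·(5·4^m + 6) − 18 = 20·4^m + 24 − 18 = 5·4^{m+1} + 6.
By induction, S(n) = 5·4^n + 6 for all n ≥ 1.

S(n) = 5·4^n + 6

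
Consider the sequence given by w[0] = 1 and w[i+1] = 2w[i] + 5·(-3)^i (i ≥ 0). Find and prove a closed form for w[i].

Claim: w[i] = 2·2^i − (-3)^i.

Base case: w[0] = 1, and 2·2^0 − (-3)^0 = 2 − 1 = 1.
Assume w[j] = 2·2^j − (-3)^j for some j ≥ 0.
Then w[j+1] = 2w[j] + 5·(-3)^j = 2·(2·2^j − (-3)^j) + 5·(-3)^j = 2·2^{j+1} − 2·(-3)^j + 5·(-3)^j = 2·2^{j+1} + 3·(-3)^j = 2·2^{j+1} − (-3)^{j+1}.
This completes the inductive step, so w[i] = 2·2^i − (-3)^i for all i ≥ 0.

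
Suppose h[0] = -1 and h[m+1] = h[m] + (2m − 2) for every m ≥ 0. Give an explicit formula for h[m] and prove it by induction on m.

Claim: h[m] = m^2 − 3m − 1.

Base case: h[0] = -1, and 0^2 − 3·0 − 1 = -1.
Assume h[r] = r^2 − 3r − 1.
Then h[r+1] = h[r] + (2r − 2) = (r^2 − 3r − 1) + (2r − 2) = r^2 − r − 3,
and (r+1)^2 − 3·(r+1) − 1 = r^2 − r − 3.
Hence h[m] = m^2 − 3m − 1 for every m ≥ 0, by induction.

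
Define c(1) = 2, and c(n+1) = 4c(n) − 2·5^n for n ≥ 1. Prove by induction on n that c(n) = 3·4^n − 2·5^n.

Base case: c(1) = 2, and 3·4^1 − 2·5^1 = 12 − 10 = 2.
Assume c(r) = 3·4^r − 2·5^r for some r ≥ 1.
Then c(r+1) = 4c(r) − 2·5^r = 4·(3·4^r − 2·5^r) − 2·5^r = 3·4^{r+1} − 8·5^r − 2·5^r = 3·4^{r+1} − 10·5^r = 3·4^{r+1} − 2·5^{r+1}.
By induction, c(n) = 3·4^n − 2·5^n for all n ≥ 1.

c(n) = 3·4^n − 2·5^n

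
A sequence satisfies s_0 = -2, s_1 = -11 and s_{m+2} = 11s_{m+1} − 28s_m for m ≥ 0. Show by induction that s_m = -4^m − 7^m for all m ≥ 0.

Base cases: s_0 = -2 and -4^0 − 7^0 = -2; s_1 = -11 and -4^1 − 7^1 = -11.
Assume s_i = -4^i − 7^i for all 0 ≤ i ≤ j, where j ≥ 1.
Then s_{j+1} = 11s_j − 28s_{j−1} = 11·(-4^j − 7^j) − 28·(-4^{j−1} − 7^{j−1}) = -(11·4 − 28)4^{j−1} − (11·7 − 28)7^{j−1} = -16·4^{j−1} − 49·7^{j−1} = -4^{j+1} − 7^{j+1}.
Hence s_m = -4^m − 7^m for every m ≥ 0, by strong induction.

s_m = -4^m − 7^m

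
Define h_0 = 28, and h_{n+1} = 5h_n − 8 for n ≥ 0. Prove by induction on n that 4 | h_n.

Base case: h_0 = 28 = 4·7, so 4 | h_0.
Assume 4 | h_r, so h_r = 4t for some integer t.
Then h_{r+1} = 5h_r − 8 = 5·(4t) − 8 = 4(5t − 2), so 4 | h_{r+1}.
Hence 4 | h_n for every n ≥ 0, by induction.

4 | h_n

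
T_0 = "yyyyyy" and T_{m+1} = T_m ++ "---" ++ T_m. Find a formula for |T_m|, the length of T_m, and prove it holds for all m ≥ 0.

Claim: |T_m| = 9·2^m − 3.

Base case: |T_0| = 6, and 9·2^0 − 3 = 6.
Assume |T_r| = 9·2^r − 3.
Then |T_{r+1}| = |T_r| + 3 + |T_r| = 2|T_r| + 3 = 2(9·2^r − 3) + 3 = 9·2^{r+1} − 6 + 3 = 9·2^{r+1} − 3.
This completes the inductive step, so |T_m| = 9·2^m − 3 for all m ≥ 0.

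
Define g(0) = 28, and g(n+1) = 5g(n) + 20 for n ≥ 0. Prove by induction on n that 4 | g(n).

Base case: g(0) = 28 = 4·7, so 4 | g(0).
Assume 4 | g(r), so g(r) = 4t for some integer t.
Then g(r+1) = 5g(r) + 20 = 5·(4t) + 20 = 4(5t + 5), so 4 | g(r+1).
Hence 4 | g(n) for every n ≥ 0, by induction.

4 | g(n)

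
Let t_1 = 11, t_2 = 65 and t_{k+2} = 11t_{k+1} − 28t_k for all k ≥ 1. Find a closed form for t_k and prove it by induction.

Claim: t_k = 7^k + 4^k.

Base cases: t_1 = 11 and 7^1 + 4^1 = 11; t_2 = 65 and 7^2 + 4^2 = 65.
Assume t_j = 7^j + 4^j for all 1 ≤ j ≤ r, where r ≥ 2.
Then t_{r+1} = 11t_r − 28t_{r−1} = 11·(7^r + 4^r) − 28·(7^{r−1} + 4^{r−1}) = (11·7 − 28)7^{r−1} + (11·4 − 28)4^{r−1} = 49·7^{r−1} + 16·4^{r−1} = 7^{r+1} + 4^{r+1}.
This completes the inductive step, so t_k = 7^k + 4^k for all k ≥ 1.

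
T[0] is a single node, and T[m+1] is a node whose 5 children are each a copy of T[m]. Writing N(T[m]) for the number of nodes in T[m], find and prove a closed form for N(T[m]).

Claim: N(T[m]) = (5^{m+1} − 1)/4.

Base case: N(T[0]) = 1, and (5^{0+1} − 1)/4 = 1.
Assume N(T[r]) = (5^{r+1} − 1)/4.
Then N(T[r+1]) = 1 + 5N(T[r]) = 1 + 5·(5^{r+1} − 1)/4 = 1 + (5^{r+2} − 5)/4 = (4 + 5^{r+2} − 5)/4 = (5^{r+2} − 1)/4.
This completes the inductive step, so N(T[m]) = (5^{m+1} − 1)/4 for all m ≥ 0.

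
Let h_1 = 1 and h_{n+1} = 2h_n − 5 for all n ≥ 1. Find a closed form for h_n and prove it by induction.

Claim: h_n = -2^{n+1} + 5.

Base case: h_1 = 1, and -2^{1+1} + 5 = -4 + 5 = 1.
Assume h_r = -2^{r+1} + 5 for some r ≥ 1.
Then h_{r+1} = 2h_r − 5 = 2·(-2^{r+1} + 5) − 5 = -2^{r+2} + 10 − 5 = -2^{r+2} + 5.
By induction, h_n = -2^{n+1} + 5 for all n ≥ 1.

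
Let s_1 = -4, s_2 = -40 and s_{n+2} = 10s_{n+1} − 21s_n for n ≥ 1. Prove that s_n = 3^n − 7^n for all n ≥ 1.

Base cases: s_1 = -4 and 3^1 − 7^1 = -4; s_2 = -40 and 3^2 − 7^2 = -40.
Assume s_j = 3^j − 7^j for all 1 ≤ j ≤ m, where m ≥ 2.
Then s_{m+1} = 10s_m − 21s_{m−1} = 10·(3^m − 7^m) − 21·(3^{m−1} − 7^{m−1}) = (10·3 − 21)3^{m−1} − (10·7 − 21)7^{m−1} = 9·3^{m−1} − 49·7^{m−1} = 3^{m+1} − 7^{m+1}.
By strong induction, s_n = 3^n − 7^n for all n ≥ 1.

s_n = 3^n − 7^n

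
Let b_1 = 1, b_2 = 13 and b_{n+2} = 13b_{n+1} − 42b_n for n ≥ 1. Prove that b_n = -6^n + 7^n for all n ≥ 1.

Base cases: b_1 = 1 and -6^1 + 7^1 = 1; b_2 = 13 and -6^2 + 7^2 = 13.
Assume b_i = -6^i + 7^i for all 1 ≤ i ≤ j, where j ≥ 2.
Then b_{j+1} = 13b_j − 42b_{j−1} = 13·(-6^j + 7^j) − 42·(-6^{j−1} + 7^{j−1}) = -(13·6 − 42)6^{j−1} + (13·7 − 42)7^{j−1} = -36·6^{j−1} + 49·7^{j−1} = -6^{j+1} + 7^{j+1}.
By strong induction, b_n = -6^n + 7^n for all n ≥ 1.

b_n = -6^n + 7^n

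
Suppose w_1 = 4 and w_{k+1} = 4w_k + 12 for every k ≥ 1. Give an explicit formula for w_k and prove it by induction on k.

Claim: w_k = 2·4^k − 4.

Base case: w_1 = 4, and 2·4^1 − 4 = 8 − 4 = 4.
Assume w_r = 2·4^r − 4 for some r ≥ 1.
Then w_{r+1} = 4w_r + 12 = 4·(2·4^r − 4) + 12 = 8·4^r − 16 + 12 = 2·4^{r+1} − 4.
So the formula holds for r+1, and by induction w_k = 2·4^k − 4 for all k ≥ 1.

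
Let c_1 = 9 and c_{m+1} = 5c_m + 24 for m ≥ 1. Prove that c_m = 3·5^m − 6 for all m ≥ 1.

Base case: c_1 = 9, and 3·5^1 − 6 = 15 − 6 = 9.
Assume c_j = 3·5^j − 6 for some j ≥ 1.
Then c_{j+1} = 5c_j + 24 = 5·(3·5^j − 6) + 24 = 15·5^j − 30 + 24 = 3·5^{j+1} − 6.
So the formula holds for j+1, and by induction c_m = 3·5^m − 6 for all m ≥ 1.

c_m = 3·5^m − 6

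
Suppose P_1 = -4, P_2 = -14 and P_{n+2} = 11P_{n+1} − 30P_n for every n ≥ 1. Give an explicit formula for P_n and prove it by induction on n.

Claim: P_n = 6^n − 2·5^n.

Base cases: P_1 = -4 and 6^1 − 2·5^1 = -4; P_2 = -14 and 6^2 − 2·5^2 = -14.
Assume P_j = 6^j − 2·5^j for all 1 ≤ j ≤ k, where k ≥ 2.
Then P_{k+1} = 11P_k − 30P_{k−1} = 11·(6^k − 2·5^k) − 30·(6^{k−1} − 2·5^{k−1}) = (11·6 − 30)6^{k−1} − 2·(11·5 − 30)5^{k−1} = 36·6^{k−1} − 50·5^{k−1} = 6^{k+1} − 2·5^{k+1}.
This completes the inductive step, so P_n = 6^n − 2·5^n for all n ≥ 1.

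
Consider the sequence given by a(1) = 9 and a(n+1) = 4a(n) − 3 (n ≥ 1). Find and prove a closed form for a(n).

Claim: a(n) = 2·4^n + 1.

Base case: a(1) = 9, and 2·4^1 + 1 = 8 + 1 = 9.
Assume a(k) = 2·4^k + 1 for some k ≥ 1.
Then a(k+1) = 4a(k) − 3 = 4·(2·4^k + 1) − 3 = 8·4^k + 4 − 3 = 2·4^{k+1} + 1.
This completes the inductive step, so a(n) = 2·4^n + 1 for all n ≥ 1.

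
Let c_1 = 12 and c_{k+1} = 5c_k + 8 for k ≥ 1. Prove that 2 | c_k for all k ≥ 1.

Base case: c_1 = 12 = 2·6, so 2 | c_1.
Assume 2 | c_r, so c_r = 2t for some integer t.
Then c_{r+1} = 5c_r + 8 = 5·(2t) + 8 = 2(5t + 4), so 2 | c_{r+1}.
So the property holds for r+1, and by induction 2 | c_k for all k ≥ 1.

2 | c_k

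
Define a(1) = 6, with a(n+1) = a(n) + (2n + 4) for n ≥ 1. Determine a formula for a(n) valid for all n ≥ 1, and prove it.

Claim: a(n) = n^2 + 3n + 2.

Base case: a(1) = 6, and 1^2 + 3·1 + 2 = 6.
Assume a(k) = k^2 + 3k + 2.
Then a(k+1) = a(k) + (2k + 4) = (k^2 + 3k + 2) + (2k + 4) = k^2 + 5k + 6,
and (k+1)^2 + 3·(k+1) + 2 = k^2 + 5k + 6.
By induction, a(n) = n^2 + 3n + 2 for all n ≥ 1.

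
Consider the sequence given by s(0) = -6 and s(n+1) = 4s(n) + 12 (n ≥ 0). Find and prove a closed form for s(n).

Claim: s(n) = -2·4^n − 4.

Base case: s(0) = -6, and -2·4^0 − 4 = -2 − 4 = -6.
Assume s(j) = -2·4^j − 4 for some j ≥ 0.
Then s(j+1) = 4s(j) + 12 = 4·(-2·4^j − 4) + 12 = -8·4^j − 16 + 12 = -2·4^{j+1} − 4.
So the formula holds for j+1, and by induction s(n) = -2·4^n − 4 for all n ≥ 0.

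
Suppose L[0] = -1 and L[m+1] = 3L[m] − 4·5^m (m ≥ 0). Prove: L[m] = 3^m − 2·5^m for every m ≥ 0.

Base case: L[0] = -1, and 3^0 − 2·5^0 = 1 − 2 = -1.
Assume L[k] = 3^k − 2·5^k for some k ≥ 0.
Then L[k+1] = 3L[k] − 4·5^k = 3·(3^k − 2·5^k) − 4·5^k = 3^{k+1} − 6·5^k − 4·5^k = 3^{k+1} − 10·5^k = 3^{k+1} − 2·5^{k+1}.
So the formula holds for k+1, and by induction L[m] = 3^m − 2·5^m for all m ≥ 0.

L[m] = 3^m − 2·5^m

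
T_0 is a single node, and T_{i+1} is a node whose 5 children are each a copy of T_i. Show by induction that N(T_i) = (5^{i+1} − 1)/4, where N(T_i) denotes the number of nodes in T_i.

Base case: N(T_0) = 1, and (5^{0+1} − 1)/4 = 1.
Assume N(T_j) = (5^{j+1} − 1)/4.
Then N(T_{j+1}) = 1 + 5N(T_j) = 1 + 5·(5^{j+1} − 1)/4 = 1 + (5^{j+2} − 5)/4 = (4 + 5^{j+2} − 5)/4 = (5^{j+2} − 1)/4.
By induction, N(T_i) = (5^{i+1} − 1)/4 for all i ≥ 0.

N(T_i) = (5^{i+1} − 1)/4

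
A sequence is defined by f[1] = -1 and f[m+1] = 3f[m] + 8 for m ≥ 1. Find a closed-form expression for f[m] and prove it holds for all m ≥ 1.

Claim: f[m] = 3^m − 4.

Base case: f[1] = -1, and 3^1 − 4 = 3 − 4 = -1.
Assume f[r] = 3^r − 4 for some r ≥ 1.
Then f[r+1] = 3f[r] + 8 = 3·(3^r − 4) + 8 = 3^{r+1} − 12 + 8 = 3^{r+1} − 4.
By induction, f[m] = 3^m − 4 for all m ≥ 1.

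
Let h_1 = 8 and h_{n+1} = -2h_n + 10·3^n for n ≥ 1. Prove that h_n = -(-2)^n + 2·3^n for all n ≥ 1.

Base case: h_1 = 8, and -(-2)^1 + 2·3^1 = 2 + 6 = 8.
Assume h_m = -(-2)^m + 2·3^m for some m ≥ 1.
Then h_{m+1} = -2h_m + 10·3^m = -2·(-(-2)^m + 2·3^m) + 10·3^m = -(-2)^{m+1} − 4·3^m + 10·3^m = -(-2)^{m+1} + 6·3^m = -(-2)^{m+1} + 2·3^{m+1}.
Hence h_n = -(-2)^n + 2·3^n for every n ≥ 1, by induction.

h_n = -(-2)^n + 2·3^n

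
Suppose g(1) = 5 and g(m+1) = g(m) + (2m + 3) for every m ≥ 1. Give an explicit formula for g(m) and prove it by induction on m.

Claim: g(m) = m^2 + 2m + 2.

Base case: g(1) = 5, and 1^2 + 2·1 + 2 = 5.
Assume g(j) = j^2 + 2j + 2.
Then g(j+1) = g(j) + (2j + 3) = (j^2 + 2j + 2) + (2j + 3) = j^2 + 4j + 5,
and (j+1)^2 + 2·(j+1) + 2 = j^2 + 4j + 5.
By induction, g(m) = m^2 + 2m + 2 for all m ≥ 1.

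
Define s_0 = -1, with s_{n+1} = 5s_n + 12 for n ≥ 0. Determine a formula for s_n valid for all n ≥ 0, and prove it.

Claim: s_n = 2·5^n − 3.

Base case: s_0 = -1, and 2·5^0 − 3 = 2 − 3 = -1.
Assume s_j = 2·5^j − 3 for some j ≥ 0.
Then s_{j+1} = 5s_j + 12 = 5·(2·5^j − 3) + 12 = 10·5^j − 15 + 12 = 2·5^{j+1} − 3.
This completes the inductive step, so s_n = 2·5^n − 3 for all n ≥ 0.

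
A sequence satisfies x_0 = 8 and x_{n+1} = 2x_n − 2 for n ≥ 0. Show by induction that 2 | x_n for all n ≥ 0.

Base case: x_0 = 8 = 2·4, so 2 | x_0.
Assume 2 | x_r, so x_r = 2t for some integer t.
Then x_{r+1} = 2x_r − 2 = 2·(2t) − 2 = 2(2t − 1), so 2 | x_{r+1}.
This completes the inductive step, so 2 | x_n for all n ≥ 0.

2 | x_n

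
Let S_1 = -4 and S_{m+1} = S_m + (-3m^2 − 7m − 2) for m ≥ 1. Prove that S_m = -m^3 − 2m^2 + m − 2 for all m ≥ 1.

Base case: S_1 = -4, and -1^3 − 2·1^2 + 1 − 2 = -4.
Assume S_j = -j^3 − 2j^2 + j − 2.
Then S_{j+1} = S_j + (-3j^2 − 7j − 2) = (-j^3 − 2j^2 + j − 2) + (-3j^2 − 7j − 2) = -j^3 − 5j^2 − 6j − 4,
and -(j+1)^3 − 2·(j+1)^2 + (j+1) − 2 = -j^3 − 5j^2 − 6j − 4.
By induction, S_m = -m^3 − 2m^2 + m − 2 for all m ≥ 1.

S_m = -m^3 − 2m^2 + m − 2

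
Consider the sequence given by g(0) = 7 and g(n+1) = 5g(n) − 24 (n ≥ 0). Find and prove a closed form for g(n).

Claim: g(n) = 5^n + 6.

Base case: g(0) = 7, and 5^0 + 6 = 1 + 6 = 7.
Assume g(r) = 5^r + 6 for some r ≥ 0.
Then g(r+1) = 5g(r) − 24 = 5·(5^r + 6) − 24 = 5^{r+1} + 30 − 24 = 5^{r+1} + 6.
Hence g(n) = 5^n + 6 for every n ≥ 0, by induction.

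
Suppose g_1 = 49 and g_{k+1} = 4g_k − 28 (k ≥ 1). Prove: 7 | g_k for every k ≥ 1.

Base case: g_1 = 49 = 7·7, so 7 | g_1.
Assume 7 | g_r, so g_r = 7t for some integer t.
Then g_{r+1} = 4g_r − 28 = 4·(7t) − 28 = 7(4t − 4), so 7 | g_{r+1}.
By induction, 7 | g_k for all k ≥ 1.

7 | g_k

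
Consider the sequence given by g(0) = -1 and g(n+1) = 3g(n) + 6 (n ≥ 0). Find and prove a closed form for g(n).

Claim: g(n) = 2·3^n − 3.

Base case: g(0) = -1, and 2·3^0 − 3 = 2 − 3 = -1.
Assume g(k) = 2·3^k − 3 for some k ≥ 0.
Then g(k+1) = 3g(k) + 6 = 3·(2·3^k − 3) + 6 = 6·3^k − 9 + 6 = 2·3^{k+1} − 3.
By induction, g(n) = 2·3^n − 3 for all n ≥ 0.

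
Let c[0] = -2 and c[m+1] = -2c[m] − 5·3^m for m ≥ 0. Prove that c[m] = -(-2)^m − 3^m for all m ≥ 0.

Base case: c[0] = -2, and -(-2)^0 − 3^0 = -1 − 1 = -2.
Assume c[j] = -(-2)^j − 3^j for some j ≥ 0.
Then c[j+1] = -2c[j] − 5·3^j = -2·(-(-2)^j − 3^j) − 5·3^j = -(-2)^{j+1} + 2·3^j − 5·3^j = -(-2)^{j+1} − 3·3^j = -(-2)^{j+1} − 3^{j+1}.
So the formula holds for j+1, and by induction c[m] = -(-2)^m − 3^m for all m ≥ 0.

c[m] = -(-2)^m − 3^m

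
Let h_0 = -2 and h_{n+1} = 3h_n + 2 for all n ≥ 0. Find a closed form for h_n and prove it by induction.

Claim: h_n = -3^n − 1.

Base case: h_0 = -2, and -3^0 − 1 = -1 − 1 = -2.
Assume h_r = -3^r − 1 for some r ≥ 0.
Then h_{r+1} = 3h_r + 2 = 3·(-3^r − 1) + 2 = -3^{r+1} − 3 + 2 = -3^{r+1} − 1.
Hence h_n = -3^n − 1 for every n ≥ 0, by induction.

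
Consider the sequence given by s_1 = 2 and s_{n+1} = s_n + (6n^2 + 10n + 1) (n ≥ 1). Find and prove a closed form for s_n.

Claim: s_n = 2n^3 + 2n^2 − 3n + 1.

Base case: s_1 = 2, and 2·1^3 + 2·1^2 − 3·1 + 1 = 2.
Assume s_k = 2k^3 + 2k^2 − 3k + 1.
Then s_{k+1} = s_k + (6k^2 + 10k + 1) = (2k^3 + 2k^2 − 3k + 1) + (6k^2 + 10k + 1) = 2k^3 + 8k^2 + 7k + 2,
and 2·(k+1)^3 + 2·(k+1)^2 − 3·(k+1) + 1 = 2k^3 + 8k^2 + 7k + 2.
By induction, s_n = 2n^3 + 2n^2 − 3n + 1 for all n ≥ 1.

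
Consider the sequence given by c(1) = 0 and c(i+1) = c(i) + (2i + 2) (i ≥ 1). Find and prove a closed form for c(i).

Claim: c(i) = i^2 + i − 2.

Base case: c(1) = 0, and 1^2 + 1 − 2 = 0.
Assume c(m) = m^2 + m − 2.
Then c(m+1) = c(m) + (2m + 2) = (m^2 + m − 2) + (2m + 2) = m^2 + 3m,
and (m+1)^2 + (m+1) − 2 = m^2 + 3m.
Hence c(i) = i^2 + i − 2 for every i ≥ 1, by induction.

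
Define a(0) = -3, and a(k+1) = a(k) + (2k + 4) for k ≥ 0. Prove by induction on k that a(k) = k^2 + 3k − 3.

Base case: a(0) = -3, and 0^2 + 3·0 − 3 = -3.
Assume a(r) = r^2 + 3r − 3.
Then a(r+1) = a(r) + (2r + 4) = (r^2 + 3r − 3) + (2r + 4) = r^2 + 5r + 1,
and (r+1)^2 + 3·(r+1) − 3 = r^2 + 5r + 1.
This completes the inductive step, so a(k) = k^2 + 3k − 3 for all k ≥ 0.

a(k) = k^2 + 3k − 3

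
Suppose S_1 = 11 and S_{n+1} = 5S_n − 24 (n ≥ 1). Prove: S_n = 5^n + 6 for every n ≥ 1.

Base case: S_1 = 11, and 5^1 + 6 = 5 + 6 = 11.
Assume S_k = 5^k + 6 for some k ≥ 1.
Then S_{k+1} = 5S_k − 24 = 5·(5^k + 6) − 24 = 5^{k+1} + 30 − 24 = 5^{k+1} + 6.
So the formula holds for k+1, and by induction S_n = 5^n + 6 for all n ≥ 1.

S_n = 5^n + 6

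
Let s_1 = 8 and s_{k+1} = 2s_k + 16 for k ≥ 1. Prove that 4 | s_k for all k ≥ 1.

Base case: s_1 = 8 = 4·2, so 4 | s_1.
Assume 4 | s_j, so s_j = 4t for some integer t.
Then s_{j+1} = 2s_j + 16 = 2·(4t) + 16 = 4(2t + 4), so 4 | s_{j+1}.
Hence 4 | s_k for every k ≥ 1, by induction.

4 | s_k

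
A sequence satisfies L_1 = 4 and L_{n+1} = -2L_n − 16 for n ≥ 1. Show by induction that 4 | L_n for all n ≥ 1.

Base case: L_1 = 4 = 4·1, so 4 | L_1.
Assume 4 | L_k, so L_k = 4t for some integer t.
Then L_{k+1} = -2L_k − 16 = -2·(4t) − 16 = 4(-2t − 4), so 4 | L_{k+1}.
This completes the inductive step, so 4 | L_n for all n ≥ 1.

4 | L_n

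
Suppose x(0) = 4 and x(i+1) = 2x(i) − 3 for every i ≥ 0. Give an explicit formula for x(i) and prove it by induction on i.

Claim: x(i) = 2^i + 3.

Base case: x(0) = 4, and 2^0 + 3 = 1 + 3 = 4.
Assume x(j) = 2^j + 3 for some j ≥ 0.
Then x(j+1) = 2x(j) − 3 = 2·(2^j + 3) − 3 = 2^{j+1} + 6 − 3 = 2^{j+1} + 3.
Hence x(i) = 2^i + 3 for every i ≥ 0, by induction.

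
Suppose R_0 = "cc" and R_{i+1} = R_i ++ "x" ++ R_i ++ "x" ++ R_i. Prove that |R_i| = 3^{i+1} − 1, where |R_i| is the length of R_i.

Base case: |R_0| = 2, and 3^{0+1} − 1 = 2.
Assume |R_k| = 3^{k+1} − 1.
Then |R_{k+1}| = 3|R_k| + 2 = 3(3^{k+1} − 1) + 2 = 3^{k+2} − 3 + 2 = 3^{k+2} − 1.
This completes the inductive step, so |R_i| = 3^{i+1} − 1 for all i ≥ 0.

|R_i| = 3^{i+1} − 1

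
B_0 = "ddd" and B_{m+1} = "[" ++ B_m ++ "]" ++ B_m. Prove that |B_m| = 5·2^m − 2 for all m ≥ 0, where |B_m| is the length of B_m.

Base case: |B_0| = 3, and 5·2^0 − 2 = 3.
Assume |B_r| = 5·2^r − 2.
Then |B_{r+1}| = 1 + |B_r| + 1 + |B_r| = 2|B_r| + 2 = 2(5·2^r − 2) + 2 = 5·2^{r+1} − 4 + 2 = 5·2^{r+1} − 2.
So the formula holds for r+1, and by induction |B_m| = 5·2^m − 2 for all m ≥ 0.

|B_m| = 5·2^m − 2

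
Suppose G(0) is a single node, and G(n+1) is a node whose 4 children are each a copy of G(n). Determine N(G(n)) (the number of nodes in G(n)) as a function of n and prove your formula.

Claim: N(G(n)) = (4^{n+1} − 1)/3.

Base case: N(G(0)) = 1, and (4^{0+1} − 1)/3 = 1.
Assume N(G(j)) = (4^{j+1} − 1)/3.
Then N(G(j+1)) = 1 + 4N(G(j)) = 1 + 4·(4^{j+1} − 1)/3 = 1 + (4^{j+2} − 4)/3 = (3 + 4^{j+2} − 4)/3 = (4^{j+2} − 1)/3.
So the formula holds for j+1, and by induction N(G(n)) = (4^{n+1} − 1)/3 for all n ≥ 0.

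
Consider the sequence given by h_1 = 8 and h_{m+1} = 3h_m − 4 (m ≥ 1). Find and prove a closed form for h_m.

Claim: h_m = 2·3^m + 2.

Base case: h_1 = 8, and 2·3^1 + 2 = 6 + 2 = 8.
Assume h_r = 2·3^r + 2 for some r ≥ 1.
Then h_{r+1} = 3h_r − 4 = 3·(2·3^r + 2) − 4 = 6·3^r + 6 − 4 = 2·3^{r+1} + 2.
Hence h_m = 2·3^m + 2 for every m ≥ 1, by induction.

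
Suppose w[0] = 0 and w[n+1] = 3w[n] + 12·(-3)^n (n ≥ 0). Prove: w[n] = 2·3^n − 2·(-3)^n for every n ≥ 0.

Base case: w[0] = 0, and 2·3^0 − 2·(-3)^0 = 2 − 2 = 0.
Assume w[r] = 2·3^r − 2·(-3)^r for some r ≥ 0.
Then w[r+1] = 3w[r] + 12·(-3)^r = 3·(2·3^r − 2·(-3)^r) + 12·(-3)^r = 2·3^{r+1} − 6·(-3)^r + 12·(-3)^r = 2·3^{r+1} + 6·(-3)^r = 2·3^{r+1} − 2·(-3)^{r+1}.
Hence w[n] = 2·3^n − 2·(-3)^n for every n ≥ 0, by induction.

w[n] = 2·3^n − 2·(-3)^n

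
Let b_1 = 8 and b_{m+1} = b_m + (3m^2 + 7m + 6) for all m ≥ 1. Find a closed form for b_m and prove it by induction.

Claim: b_m = m^3 + 2m^2 + 3m + 2.

Base case: b_1 = 8, and 1^3 + 2·1^2 + 3·1 + 2 = 8.
Assume b_k = k^3 + 2k^2 + 3k + 2.
Then b_{k+1} = b_k + (3k^2 + 7k + 6) = (k^3 + 2k^2 + 3k + 2) + (3k^2 + 7k + 6) = k^3 + 5k^2 + 10k + 8,
and (k+1)^3 + 2·(k+1)^2 + 3·(k+1) + 2 = k^3 + 5k^2 + 10k + 8.
Hence b_m = m^3 + 2m^2 + 3m + 2 for every m ≥ 1, by induction.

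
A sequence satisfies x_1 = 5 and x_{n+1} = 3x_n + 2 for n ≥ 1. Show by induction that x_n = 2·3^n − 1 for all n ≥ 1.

Base case: x_1 = 5, and 2·3^1 − 1 = 6 − 1 = 5.
Assume x_m = 2·3^m − 1 for some m ≥ 1.
Then x_{m+1} = 3x_m + 2 = 3·(2·3^m − 1) + 2 = 6·3^m − 3 + 2 = 2·3^{m+1} − 1.
Hence x_n = 2·3^n − 1 for every n ≥ 1, by induction.

x_n = 2·3^n − 1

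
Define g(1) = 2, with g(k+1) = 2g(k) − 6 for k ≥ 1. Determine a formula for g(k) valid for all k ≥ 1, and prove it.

Claim: g(k) = -2^{k+1} + 6.

Base case: g(1) = 2, and -2^{1+1} + 6 = -4 + 6 = 2.
Assume g(j) = -2^{j+1} + 6 for some j ≥ 1.
Then g(j+1) = 2g(j) − 6 = 2·(-2^{j+1} + 6) − 6 = -2^{j+2} + 12 − 6 = -2^{j+2} + 6.
By induction, g(k) = -2^{k+1} + 6 for all k ≥ 1.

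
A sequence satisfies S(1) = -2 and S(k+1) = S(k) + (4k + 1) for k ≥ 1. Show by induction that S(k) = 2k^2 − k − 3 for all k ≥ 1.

Base case: S(1) = -2, and 2·1^2 − 1 − 3 = -2.
Assume S(r) = 2r^2 − r − 3.
Then S(r+1) = S(r) + (4r + 1) = (2r^2 − r − 3) + (4r + 1) = 2r^2 + 3r − 2,
and 2·(r+1)^2 − (r+1) − 3 = 2r^2 + 3r − 2.
This completes the inductive step, so S(k) = 2k^2 − k − 3 for all k ≥ 1.

S(k) = 2k^2 − k − 3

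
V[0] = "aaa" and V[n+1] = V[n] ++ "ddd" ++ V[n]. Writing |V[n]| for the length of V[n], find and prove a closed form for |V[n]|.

Claim: |V[n]| = 6·2^n − 3.

Base case: |V[0]| = 3, and 6·2^0 − 3 = 3.
Assume |V[k]| = 6·2^k − 3.
Then |V[k+1]| = |V[k]| + 3 + |V[k]| = 2|V[k]| + 3 = 2(6·2^k − 3) + 3 = 6·2^{k+1} − 6 + 3 = 6·2^{k+1} − 3.
So the formula holds for k+1, and by induction |V[n]| = 6·2^n − 3 for all n ≥ 0.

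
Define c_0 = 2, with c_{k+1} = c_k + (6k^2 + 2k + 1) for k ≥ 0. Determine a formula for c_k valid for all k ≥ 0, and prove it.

Claim: c_k = 2k^3 − 2k^2 + k + 2.

Base case: c_0 = 2, and 2·0^3 − 2·0^2 + 0 + 2 = 2.
Assume c_r = 2r^3 − 2r^2 + r + 2.
Then c_{r+1} = c_r + (6r^2 + 2r + 1) = (2r^3 − 2r^2 + r + 2) + (6r^2 + 2r + 1) = 2r^3 + 4r^2 + 3r + 3,
and 2·(r+1)^3 − 2·(r+1)^2 + (r+1) + 2 = 2r^3 + 4r^2 + 3r + 3.
By induction, c_k = 2k^3 − 2k^2 + k + 2 for all k ≥ 0.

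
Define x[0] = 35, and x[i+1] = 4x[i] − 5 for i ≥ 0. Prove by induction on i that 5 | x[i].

Base case: x[0] = 35 = 5·7, so 5 | x[0].
Assume 5 | x[k], so x[k] = 5t for some integer t.
Then x[k+1] = 4x[k] − 5 = 4·(5t) − 5 = 5(4t − 1), so 5 | x[k+1].
So the property holds for k+1, and by induction 5 | x[i] for all i ≥ 0.

5 | x[i]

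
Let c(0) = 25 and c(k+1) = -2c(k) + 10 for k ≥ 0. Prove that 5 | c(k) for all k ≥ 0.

Base case: c(0) = 25 = 5·5, so 5 | c(0).
Assume 5 | c(j), so c(j) = 5t for some integer t.
Then c(j+1) = -2c(j) + 10 = -2·(5t) + 10 = 5(-2t + 2), so 5 | c(j+1).
By induction, 5 | c(k) for all k ≥ 0.

5 | c(k)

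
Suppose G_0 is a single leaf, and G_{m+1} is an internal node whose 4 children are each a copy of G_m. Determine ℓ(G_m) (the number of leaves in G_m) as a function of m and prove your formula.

Claim: ℓ(G_m) = 4^m.

Base case: ℓ(G_0) = 1, and 4^0 = 1.
Assume ℓ(G_k) = 4^k.
Then ℓ(G_{k+1}) = 4·ℓ(G_k) = 4·4^k = 4^{k+1}.
By induction, ℓ(G_m) = 4^m for all m ≥ 0.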